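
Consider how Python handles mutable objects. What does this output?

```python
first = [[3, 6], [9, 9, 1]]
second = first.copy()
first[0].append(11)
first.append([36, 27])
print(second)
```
[[3, 6, 11], [9, 9, 1]]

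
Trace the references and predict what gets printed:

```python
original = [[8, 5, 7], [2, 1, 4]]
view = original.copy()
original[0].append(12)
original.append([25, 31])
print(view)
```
[[8, 5, 7, 12], [2, 1, 4]]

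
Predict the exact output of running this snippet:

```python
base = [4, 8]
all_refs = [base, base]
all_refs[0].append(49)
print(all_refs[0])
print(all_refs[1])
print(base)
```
[4, 8, 49]
[4, 8, 49]
[4, 8, 49]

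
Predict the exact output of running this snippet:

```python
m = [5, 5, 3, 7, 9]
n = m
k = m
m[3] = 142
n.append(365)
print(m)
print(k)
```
[5, 5, 3, 142, 9, 365]
[5, 5, 3, 142, 9, 365]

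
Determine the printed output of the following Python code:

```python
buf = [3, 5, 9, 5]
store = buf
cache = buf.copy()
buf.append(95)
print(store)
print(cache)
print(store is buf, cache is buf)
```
[3, 5, 9, 5, 95]
[3, 5, 9, 5]
True False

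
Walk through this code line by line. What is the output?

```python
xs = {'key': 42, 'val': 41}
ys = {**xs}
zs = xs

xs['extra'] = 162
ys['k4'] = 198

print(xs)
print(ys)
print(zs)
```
{'key': 42, 'val': 41, 'extra': 162}
{'key': 42, 'val': 41, 'k4': 198}
{'key': 42, 'val': 41, 'extra': 162}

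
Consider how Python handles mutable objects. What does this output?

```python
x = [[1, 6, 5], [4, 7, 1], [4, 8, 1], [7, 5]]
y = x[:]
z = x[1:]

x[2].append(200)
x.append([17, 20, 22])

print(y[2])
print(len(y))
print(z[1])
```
[4, 8, 1, 200]
4
[4, 8, 1, 200]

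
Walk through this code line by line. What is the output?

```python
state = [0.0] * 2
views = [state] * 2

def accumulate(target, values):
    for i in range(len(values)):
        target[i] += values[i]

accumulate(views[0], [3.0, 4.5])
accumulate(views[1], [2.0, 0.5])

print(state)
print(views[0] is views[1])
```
[5.0, 5.0]
True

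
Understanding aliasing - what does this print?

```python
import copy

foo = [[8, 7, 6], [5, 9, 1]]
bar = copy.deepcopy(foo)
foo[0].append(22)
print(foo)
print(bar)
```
[[8, 7, 6, 22], [5, 9, 1]]
[[8, 7, 6], [5, 9, 1]]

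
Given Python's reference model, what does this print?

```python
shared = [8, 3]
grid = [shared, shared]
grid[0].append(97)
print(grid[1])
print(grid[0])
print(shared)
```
[8, 3, 97]
[8, 3, 97]
[8, 3, 97]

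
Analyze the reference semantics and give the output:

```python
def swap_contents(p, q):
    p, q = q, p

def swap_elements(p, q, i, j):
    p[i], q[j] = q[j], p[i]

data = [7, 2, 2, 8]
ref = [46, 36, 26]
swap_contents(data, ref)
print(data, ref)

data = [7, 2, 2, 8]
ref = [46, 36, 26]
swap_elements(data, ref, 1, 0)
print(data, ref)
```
[7, 2, 2, 8] [46, 36, 26]
[7, 46, 2, 8] [2, 36, 26]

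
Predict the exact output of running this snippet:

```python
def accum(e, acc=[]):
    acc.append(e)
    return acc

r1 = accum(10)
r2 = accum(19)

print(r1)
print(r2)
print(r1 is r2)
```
[10, 19]
[10, 19]
True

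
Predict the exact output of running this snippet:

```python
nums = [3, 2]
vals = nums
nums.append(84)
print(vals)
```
[3, 2, 84]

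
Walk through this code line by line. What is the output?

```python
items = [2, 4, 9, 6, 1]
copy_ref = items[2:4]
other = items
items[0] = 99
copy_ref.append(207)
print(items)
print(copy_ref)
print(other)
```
[99, 4, 9, 6, 1]
[9, 6, 207]
[99, 4, 9, 6, 1]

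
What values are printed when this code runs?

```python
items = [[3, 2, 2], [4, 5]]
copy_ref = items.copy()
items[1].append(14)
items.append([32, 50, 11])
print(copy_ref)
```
[[3, 2, 2], [4, 5, 14]]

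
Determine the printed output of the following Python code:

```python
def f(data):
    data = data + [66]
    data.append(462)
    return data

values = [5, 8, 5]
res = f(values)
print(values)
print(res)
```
[5, 8, 5]
[5, 8, 5, 66, 462]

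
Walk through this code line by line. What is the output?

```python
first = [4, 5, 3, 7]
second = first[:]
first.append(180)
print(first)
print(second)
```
[4, 5, 3, 7, 180]
[4, 5, 3, 7]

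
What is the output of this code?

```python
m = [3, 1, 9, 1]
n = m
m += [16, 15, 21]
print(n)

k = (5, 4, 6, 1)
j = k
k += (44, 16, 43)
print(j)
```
[3, 1, 9, 1, 16, 15, 21]
(5, 4, 6, 1)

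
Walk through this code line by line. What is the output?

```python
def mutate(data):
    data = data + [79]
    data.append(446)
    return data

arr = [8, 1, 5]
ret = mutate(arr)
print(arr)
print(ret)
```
[8, 1, 5]
[8, 1, 5, 79, 446]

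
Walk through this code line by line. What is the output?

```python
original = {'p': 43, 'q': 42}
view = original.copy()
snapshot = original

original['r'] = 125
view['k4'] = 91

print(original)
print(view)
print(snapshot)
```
{'p': 43, 'q': 42, 'r': 125}
{'p': 43, 'q': 42, 'k4': 91}
{'p': 43, 'q': 42, 'r': 125}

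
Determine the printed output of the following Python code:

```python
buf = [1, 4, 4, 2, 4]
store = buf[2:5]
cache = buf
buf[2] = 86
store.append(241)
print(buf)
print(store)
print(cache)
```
[1, 4, 86, 2, 4]
[4, 2, 4, 241]
[1, 4, 86, 2, 4]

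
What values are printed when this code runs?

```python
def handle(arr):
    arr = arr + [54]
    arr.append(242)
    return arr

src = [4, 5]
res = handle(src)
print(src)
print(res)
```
[4, 5]
[4, 5, 54, 242]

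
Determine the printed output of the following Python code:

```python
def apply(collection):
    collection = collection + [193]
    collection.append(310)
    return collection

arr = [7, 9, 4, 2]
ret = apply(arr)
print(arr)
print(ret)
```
[7, 9, 4, 2]
[7, 9, 4, 2, 193, 310]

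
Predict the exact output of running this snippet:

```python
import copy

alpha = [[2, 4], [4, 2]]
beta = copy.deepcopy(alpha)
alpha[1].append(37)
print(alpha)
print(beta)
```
[[2, 4], [4, 2, 37]]
[[2, 4], [4, 2]]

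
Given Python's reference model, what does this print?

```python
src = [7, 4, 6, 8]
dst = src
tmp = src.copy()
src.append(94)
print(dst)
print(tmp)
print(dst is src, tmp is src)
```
[7, 4, 6, 8, 94]
[7, 4, 6, 8]
True False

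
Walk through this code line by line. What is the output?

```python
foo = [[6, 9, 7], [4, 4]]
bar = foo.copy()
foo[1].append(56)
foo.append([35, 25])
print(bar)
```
[[6, 9, 7], [4, 4, 56]]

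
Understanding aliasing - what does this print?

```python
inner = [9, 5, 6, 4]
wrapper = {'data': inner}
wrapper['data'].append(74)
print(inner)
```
[9, 5, 6, 4, 74]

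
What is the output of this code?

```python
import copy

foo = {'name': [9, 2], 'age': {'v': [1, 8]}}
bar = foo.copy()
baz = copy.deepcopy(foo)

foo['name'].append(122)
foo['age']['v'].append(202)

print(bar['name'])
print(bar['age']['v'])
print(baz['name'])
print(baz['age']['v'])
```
[9, 2, 122]
[1, 8, 202]
[9, 2]
[1, 8]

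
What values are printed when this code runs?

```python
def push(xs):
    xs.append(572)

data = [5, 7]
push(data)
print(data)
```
[5, 7, 572]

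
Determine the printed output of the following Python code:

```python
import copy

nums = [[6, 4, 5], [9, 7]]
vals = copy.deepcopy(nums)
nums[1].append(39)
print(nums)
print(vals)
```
[[6, 4, 5], [9, 7, 39]]
[[6, 4, 5], [9, 7]]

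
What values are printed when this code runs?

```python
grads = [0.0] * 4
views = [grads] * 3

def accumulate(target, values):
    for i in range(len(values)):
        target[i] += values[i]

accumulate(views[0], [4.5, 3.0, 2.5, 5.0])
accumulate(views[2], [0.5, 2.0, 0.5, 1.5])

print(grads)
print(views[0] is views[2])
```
[5.0, 5.0, 3.0, 6.5]
True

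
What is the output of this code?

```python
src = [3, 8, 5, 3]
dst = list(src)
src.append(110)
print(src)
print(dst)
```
[3, 8, 5, 3, 110]
[3, 8, 5, 3]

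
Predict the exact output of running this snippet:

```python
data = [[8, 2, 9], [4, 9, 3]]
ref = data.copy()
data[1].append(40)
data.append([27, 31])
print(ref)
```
[[8, 2, 9], [4, 9, 3, 40]]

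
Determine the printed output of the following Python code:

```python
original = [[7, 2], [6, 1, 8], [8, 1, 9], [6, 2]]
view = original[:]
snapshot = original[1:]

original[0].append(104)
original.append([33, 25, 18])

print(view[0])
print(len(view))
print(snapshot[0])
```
[7, 2, 104]
4
[6, 1, 8]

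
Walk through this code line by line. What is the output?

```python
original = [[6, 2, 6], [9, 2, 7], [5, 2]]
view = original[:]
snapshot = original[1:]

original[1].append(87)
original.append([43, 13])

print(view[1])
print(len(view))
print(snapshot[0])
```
[9, 2, 7, 87]
3
[9, 2, 7, 87]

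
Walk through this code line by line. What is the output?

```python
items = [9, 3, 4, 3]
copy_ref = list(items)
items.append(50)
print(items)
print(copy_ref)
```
[9, 3, 4, 3, 50]
[9, 3, 4, 3]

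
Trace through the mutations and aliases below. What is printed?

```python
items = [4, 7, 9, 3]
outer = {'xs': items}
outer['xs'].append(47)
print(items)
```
[4, 7, 9, 3, 47]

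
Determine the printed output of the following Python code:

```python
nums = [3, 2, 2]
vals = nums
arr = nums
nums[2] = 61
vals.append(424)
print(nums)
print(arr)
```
[3, 2, 61, 424]
[3, 2, 61, 424]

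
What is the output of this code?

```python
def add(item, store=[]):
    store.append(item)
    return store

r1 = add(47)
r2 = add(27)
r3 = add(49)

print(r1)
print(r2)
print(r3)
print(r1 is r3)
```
[47, 27, 49]
[47, 27, 49]
[47, 27, 49]
True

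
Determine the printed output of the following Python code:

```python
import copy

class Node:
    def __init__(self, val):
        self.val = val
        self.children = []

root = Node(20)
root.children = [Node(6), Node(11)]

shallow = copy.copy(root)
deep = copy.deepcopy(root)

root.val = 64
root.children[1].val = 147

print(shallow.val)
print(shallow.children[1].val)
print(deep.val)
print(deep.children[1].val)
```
20
147
20
11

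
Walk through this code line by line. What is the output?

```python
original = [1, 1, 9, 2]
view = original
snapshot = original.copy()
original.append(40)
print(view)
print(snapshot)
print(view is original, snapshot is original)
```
[1, 1, 9, 2, 40]
[1, 1, 9, 2]
True False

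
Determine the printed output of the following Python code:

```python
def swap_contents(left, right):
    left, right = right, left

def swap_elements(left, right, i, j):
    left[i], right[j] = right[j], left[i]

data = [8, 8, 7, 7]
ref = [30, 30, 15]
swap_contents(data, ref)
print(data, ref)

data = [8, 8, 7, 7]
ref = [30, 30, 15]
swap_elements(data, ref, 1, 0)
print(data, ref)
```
[8, 8, 7, 7] [30, 30, 15]
[8, 30, 7, 7] [8, 30, 15]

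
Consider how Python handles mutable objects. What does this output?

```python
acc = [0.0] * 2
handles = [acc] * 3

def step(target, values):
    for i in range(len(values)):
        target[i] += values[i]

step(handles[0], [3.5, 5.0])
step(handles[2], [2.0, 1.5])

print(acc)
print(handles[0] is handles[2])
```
[5.5, 6.5]
True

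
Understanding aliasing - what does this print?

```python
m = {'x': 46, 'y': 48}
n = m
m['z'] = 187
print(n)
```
{'x': 46, 'y': 48, 'z': 187}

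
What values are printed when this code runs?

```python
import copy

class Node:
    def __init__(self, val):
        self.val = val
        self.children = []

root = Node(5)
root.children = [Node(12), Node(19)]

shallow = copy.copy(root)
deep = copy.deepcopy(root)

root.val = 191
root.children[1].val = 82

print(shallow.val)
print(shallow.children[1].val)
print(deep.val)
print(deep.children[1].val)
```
5
82
5
19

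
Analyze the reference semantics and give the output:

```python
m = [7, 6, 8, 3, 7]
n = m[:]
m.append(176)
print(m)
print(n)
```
[7, 6, 8, 3, 7, 176]
[7, 6, 8, 3, 7]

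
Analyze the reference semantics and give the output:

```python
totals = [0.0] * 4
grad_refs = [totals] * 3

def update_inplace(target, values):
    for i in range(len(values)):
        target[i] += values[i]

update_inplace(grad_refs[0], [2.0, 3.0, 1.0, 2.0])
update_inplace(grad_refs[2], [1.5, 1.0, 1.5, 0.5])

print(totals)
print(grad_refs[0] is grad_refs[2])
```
[3.5, 4.0, 2.5, 2.5]
True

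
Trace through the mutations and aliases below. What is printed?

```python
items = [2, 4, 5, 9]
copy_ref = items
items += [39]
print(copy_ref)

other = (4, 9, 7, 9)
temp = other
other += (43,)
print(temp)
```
[2, 4, 5, 9, 39]
(4, 9, 7, 9)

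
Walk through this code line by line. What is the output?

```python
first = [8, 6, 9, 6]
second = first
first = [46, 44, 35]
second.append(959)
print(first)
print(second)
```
[46, 44, 35]
[8, 6, 9, 6, 959]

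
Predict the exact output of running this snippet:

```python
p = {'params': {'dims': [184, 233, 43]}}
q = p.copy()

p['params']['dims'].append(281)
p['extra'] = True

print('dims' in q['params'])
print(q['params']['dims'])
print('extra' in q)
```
True
[184, 233, 43, 281]
False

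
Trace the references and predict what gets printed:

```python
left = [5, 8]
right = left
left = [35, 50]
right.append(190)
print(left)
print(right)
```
[35, 50]
[5, 8, 190]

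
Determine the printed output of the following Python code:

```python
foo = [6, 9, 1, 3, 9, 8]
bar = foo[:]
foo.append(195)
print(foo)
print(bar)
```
[6, 9, 1, 3, 9, 8, 195]
[6, 9, 1, 3, 9, 8]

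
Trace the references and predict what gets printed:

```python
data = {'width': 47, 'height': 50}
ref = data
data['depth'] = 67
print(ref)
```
{'width': 47, 'height': 50, 'depth': 67}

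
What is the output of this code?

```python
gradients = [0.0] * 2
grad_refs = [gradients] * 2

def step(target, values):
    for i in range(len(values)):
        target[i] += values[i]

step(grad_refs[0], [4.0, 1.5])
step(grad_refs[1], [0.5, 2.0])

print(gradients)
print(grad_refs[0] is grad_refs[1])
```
[4.5, 3.5]
True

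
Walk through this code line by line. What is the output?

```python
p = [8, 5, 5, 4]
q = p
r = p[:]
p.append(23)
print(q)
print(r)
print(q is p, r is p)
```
[8, 5, 5, 4, 23]
[8, 5, 5, 4]
True False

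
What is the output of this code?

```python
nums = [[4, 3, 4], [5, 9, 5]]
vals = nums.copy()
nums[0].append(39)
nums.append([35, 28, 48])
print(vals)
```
[[4, 3, 4, 39], [5, 9, 5]]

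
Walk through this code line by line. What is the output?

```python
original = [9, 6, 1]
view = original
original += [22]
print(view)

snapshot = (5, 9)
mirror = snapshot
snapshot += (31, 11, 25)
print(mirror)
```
[9, 6, 1, 22]
(5, 9)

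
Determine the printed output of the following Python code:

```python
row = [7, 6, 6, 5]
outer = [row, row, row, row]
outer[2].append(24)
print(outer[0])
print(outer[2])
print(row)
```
[7, 6, 6, 5, 24]
[7, 6, 6, 5, 24]
[7, 6, 6, 5, 24]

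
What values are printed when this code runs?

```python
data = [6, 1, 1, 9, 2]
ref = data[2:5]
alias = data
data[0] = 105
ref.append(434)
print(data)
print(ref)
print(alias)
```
[105, 1, 1, 9, 2]
[1, 9, 2, 434]
[105, 1, 1, 9, 2]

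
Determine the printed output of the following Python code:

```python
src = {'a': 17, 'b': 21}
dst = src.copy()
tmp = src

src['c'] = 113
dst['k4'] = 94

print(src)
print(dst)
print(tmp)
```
{'a': 17, 'b': 21, 'c': 113}
{'a': 17, 'b': 21, 'k4': 94}
{'a': 17, 'b': 21, 'c': 113}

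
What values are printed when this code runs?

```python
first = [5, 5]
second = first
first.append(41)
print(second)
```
[5, 5, 41]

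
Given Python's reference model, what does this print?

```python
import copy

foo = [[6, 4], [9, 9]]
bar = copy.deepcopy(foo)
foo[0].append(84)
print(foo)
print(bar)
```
[[6, 4, 84], [9, 9]]
[[6, 4], [9, 9]]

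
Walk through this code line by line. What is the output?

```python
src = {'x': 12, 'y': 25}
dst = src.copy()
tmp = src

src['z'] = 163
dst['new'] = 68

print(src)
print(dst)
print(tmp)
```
{'x': 12, 'y': 25, 'z': 163}
{'x': 12, 'y': 25, 'new': 68}
{'x': 12, 'y': 25, 'z': 163}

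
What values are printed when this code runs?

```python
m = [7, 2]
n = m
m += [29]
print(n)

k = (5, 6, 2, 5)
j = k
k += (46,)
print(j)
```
[7, 2, 29]
(5, 6, 2, 5)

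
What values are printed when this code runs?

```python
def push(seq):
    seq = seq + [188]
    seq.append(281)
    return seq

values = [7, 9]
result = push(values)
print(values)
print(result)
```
[7, 9]
[7, 9, 188, 281]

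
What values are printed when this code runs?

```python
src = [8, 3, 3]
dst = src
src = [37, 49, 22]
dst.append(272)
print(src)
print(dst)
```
[37, 49, 22]
[8, 3, 3, 272]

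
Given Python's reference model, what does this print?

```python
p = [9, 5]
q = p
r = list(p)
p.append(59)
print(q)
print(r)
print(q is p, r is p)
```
[9, 5, 59]
[9, 5]
True False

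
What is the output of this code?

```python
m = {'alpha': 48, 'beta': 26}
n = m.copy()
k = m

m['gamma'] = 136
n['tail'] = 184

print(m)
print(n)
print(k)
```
{'alpha': 48, 'beta': 26, 'gamma': 136}
{'alpha': 48, 'beta': 26, 'tail': 184}
{'alpha': 48, 'beta': 26, 'gamma': 136}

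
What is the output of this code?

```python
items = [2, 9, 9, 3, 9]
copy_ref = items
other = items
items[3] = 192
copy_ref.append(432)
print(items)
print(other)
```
[2, 9, 9, 192, 9, 432]
[2, 9, 9, 192, 9, 432]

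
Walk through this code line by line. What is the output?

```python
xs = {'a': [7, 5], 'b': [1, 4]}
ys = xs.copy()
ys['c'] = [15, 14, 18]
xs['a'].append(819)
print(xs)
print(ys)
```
{'a': [7, 5, 819], 'b': [1, 4]}
{'a': [7, 5, 819], 'b': [1, 4], 'c': [15, 14, 18]}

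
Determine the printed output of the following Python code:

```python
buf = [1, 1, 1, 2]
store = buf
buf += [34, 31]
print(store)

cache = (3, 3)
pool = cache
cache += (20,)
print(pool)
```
[1, 1, 1, 2, 34, 31]
(3, 3)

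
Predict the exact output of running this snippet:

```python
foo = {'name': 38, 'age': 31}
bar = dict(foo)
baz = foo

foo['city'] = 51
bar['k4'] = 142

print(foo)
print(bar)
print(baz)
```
{'name': 38, 'age': 31, 'city': 51}
{'name': 38, 'age': 31, 'k4': 142}
{'name': 38, 'age': 31, 'city': 51}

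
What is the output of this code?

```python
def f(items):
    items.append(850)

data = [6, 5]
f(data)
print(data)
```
[6, 5, 850]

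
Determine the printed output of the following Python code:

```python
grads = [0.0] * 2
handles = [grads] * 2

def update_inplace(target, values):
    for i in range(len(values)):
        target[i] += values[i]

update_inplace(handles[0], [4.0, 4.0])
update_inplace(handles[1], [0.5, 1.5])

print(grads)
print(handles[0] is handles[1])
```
[4.5, 5.5]
True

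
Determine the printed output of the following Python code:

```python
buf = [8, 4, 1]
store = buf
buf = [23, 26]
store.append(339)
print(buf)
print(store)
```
[23, 26]
[8, 4, 1, 339]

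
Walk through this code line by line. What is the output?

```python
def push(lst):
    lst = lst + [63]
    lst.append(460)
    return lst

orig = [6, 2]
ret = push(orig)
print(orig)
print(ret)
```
[6, 2]
[6, 2, 63, 460]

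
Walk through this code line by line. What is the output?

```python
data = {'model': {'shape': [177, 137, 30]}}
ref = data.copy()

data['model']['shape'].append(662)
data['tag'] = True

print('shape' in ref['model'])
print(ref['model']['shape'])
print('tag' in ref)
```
True
[177, 137, 30, 662]
False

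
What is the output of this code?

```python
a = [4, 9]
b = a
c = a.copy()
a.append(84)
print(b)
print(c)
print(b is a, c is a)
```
[4, 9, 84]
[4, 9]
True False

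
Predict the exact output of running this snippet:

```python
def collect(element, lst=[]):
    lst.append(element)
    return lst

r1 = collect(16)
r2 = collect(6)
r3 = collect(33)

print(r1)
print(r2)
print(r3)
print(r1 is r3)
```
[16, 6, 33]
[16, 6, 33]
[16, 6, 33]
True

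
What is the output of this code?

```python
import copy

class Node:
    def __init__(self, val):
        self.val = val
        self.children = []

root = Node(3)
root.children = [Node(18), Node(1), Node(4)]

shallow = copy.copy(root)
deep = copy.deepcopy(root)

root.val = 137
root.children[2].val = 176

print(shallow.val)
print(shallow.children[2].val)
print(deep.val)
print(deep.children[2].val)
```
3
176
3
4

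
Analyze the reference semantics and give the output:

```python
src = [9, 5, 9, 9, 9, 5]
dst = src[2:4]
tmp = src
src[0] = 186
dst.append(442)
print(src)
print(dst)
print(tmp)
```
[186, 5, 9, 9, 9, 5]
[9, 9, 442]
[186, 5, 9, 9, 9, 5]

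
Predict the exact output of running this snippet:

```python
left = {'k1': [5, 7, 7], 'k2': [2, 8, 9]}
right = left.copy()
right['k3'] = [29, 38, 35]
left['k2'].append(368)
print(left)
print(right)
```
{'k1': [5, 7, 7], 'k2': [2, 8, 9, 368]}
{'k1': [5, 7, 7], 'k2': [2, 8, 9, 368], 'k3': [29, 38, 35]}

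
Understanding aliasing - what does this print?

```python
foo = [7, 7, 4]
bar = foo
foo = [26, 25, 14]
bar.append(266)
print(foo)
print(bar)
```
[26, 25, 14]
[7, 7, 4, 266]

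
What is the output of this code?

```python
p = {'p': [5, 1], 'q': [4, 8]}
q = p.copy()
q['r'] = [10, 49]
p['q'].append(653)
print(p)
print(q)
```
{'p': [5, 1], 'q': [4, 8, 653]}
{'p': [5, 1], 'q': [4, 8, 653], 'r': [10, 49]}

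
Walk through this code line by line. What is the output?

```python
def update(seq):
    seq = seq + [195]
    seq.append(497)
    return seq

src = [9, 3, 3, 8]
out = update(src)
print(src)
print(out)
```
[9, 3, 3, 8]
[9, 3, 3, 8, 195, 497]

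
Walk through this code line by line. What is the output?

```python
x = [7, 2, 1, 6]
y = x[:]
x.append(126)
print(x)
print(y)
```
[7, 2, 1, 6, 126]
[7, 2, 1, 6]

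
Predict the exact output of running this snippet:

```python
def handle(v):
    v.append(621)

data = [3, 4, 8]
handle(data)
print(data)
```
[3, 4, 8, 621]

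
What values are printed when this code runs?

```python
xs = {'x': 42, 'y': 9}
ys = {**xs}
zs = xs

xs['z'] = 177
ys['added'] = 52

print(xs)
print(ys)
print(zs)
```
{'x': 42, 'y': 9, 'z': 177}
{'x': 42, 'y': 9, 'added': 52}
{'x': 42, 'y': 9, 'z': 177}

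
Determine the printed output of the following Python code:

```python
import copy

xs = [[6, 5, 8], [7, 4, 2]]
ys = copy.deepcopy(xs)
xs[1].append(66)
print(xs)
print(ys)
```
[[6, 5, 8], [7, 4, 2, 66]]
[[6, 5, 8], [7, 4, 2]]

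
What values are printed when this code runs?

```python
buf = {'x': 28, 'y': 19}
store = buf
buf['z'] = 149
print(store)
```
{'x': 28, 'y': 19, 'z': 149}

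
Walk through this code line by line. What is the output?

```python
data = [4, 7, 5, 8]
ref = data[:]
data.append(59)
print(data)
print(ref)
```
[4, 7, 5, 8, 59]
[4, 7, 5, 8]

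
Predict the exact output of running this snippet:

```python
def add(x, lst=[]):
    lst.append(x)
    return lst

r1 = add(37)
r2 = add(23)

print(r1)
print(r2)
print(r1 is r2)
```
[37, 23]
[37, 23]
True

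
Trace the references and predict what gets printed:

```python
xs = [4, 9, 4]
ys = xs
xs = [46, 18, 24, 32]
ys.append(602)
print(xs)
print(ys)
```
[46, 18, 24, 32]
[4, 9, 4, 602]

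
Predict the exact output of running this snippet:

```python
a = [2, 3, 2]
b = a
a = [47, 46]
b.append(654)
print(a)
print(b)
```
[47, 46]
[2, 3, 2, 654]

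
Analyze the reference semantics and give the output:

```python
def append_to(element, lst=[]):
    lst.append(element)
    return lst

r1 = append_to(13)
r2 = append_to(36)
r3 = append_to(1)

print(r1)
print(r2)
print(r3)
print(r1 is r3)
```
[13, 36, 1]
[13, 36, 1]
[13, 36, 1]
True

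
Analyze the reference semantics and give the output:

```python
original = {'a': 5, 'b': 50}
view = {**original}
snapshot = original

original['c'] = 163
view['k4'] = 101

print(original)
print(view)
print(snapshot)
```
{'a': 5, 'b': 50, 'c': 163}
{'a': 5, 'b': 50, 'k4': 101}
{'a': 5, 'b': 50, 'c': 163}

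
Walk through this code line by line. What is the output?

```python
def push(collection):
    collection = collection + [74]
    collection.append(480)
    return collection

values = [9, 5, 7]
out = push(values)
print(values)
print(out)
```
[9, 5, 7]
[9, 5, 7, 74, 480]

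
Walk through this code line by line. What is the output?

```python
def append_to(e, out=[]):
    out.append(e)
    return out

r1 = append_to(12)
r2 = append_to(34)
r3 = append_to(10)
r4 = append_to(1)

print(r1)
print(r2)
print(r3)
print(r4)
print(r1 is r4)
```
[12, 34, 10, 1]
[12, 34, 10, 1]
[12, 34, 10, 1]
[12, 34, 10, 1]
True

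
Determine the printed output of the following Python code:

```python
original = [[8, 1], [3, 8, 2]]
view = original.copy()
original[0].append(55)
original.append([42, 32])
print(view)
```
[[8, 1, 55], [3, 8, 2]]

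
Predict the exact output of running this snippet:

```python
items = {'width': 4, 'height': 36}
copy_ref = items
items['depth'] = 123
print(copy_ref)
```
{'width': 4, 'height': 36, 'depth': 123}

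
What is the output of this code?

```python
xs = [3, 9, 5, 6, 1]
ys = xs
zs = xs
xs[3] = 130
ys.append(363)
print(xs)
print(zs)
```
[3, 9, 5, 130, 1, 363]
[3, 9, 5, 130, 1, 363]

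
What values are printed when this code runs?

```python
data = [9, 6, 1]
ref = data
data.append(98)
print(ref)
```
[9, 6, 1, 98]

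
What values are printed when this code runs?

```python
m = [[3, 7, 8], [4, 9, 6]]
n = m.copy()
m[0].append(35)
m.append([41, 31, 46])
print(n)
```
[[3, 7, 8, 35], [4, 9, 6]]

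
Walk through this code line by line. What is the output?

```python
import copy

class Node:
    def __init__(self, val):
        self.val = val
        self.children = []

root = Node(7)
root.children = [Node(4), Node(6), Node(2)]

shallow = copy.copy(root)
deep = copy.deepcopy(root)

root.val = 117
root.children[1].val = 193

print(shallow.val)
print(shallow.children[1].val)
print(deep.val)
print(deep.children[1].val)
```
7
193
7
6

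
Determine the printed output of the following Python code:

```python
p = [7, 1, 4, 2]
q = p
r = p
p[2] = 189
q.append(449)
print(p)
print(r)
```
[7, 1, 189, 2, 449]
[7, 1, 189, 2, 449]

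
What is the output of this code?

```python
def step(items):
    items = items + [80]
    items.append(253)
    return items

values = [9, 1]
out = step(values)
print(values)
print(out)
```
[9, 1]
[9, 1, 80, 253]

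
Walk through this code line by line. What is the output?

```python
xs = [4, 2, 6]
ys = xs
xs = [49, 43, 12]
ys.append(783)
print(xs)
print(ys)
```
[49, 43, 12]
[4, 2, 6, 783]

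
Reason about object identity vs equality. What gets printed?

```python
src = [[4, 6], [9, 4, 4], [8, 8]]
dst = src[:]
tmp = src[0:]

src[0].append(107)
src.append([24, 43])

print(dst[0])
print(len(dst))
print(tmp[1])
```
[4, 6, 107]
3
[9, 4, 4]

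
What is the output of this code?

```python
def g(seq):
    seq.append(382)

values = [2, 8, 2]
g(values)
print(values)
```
[2, 8, 2, 382]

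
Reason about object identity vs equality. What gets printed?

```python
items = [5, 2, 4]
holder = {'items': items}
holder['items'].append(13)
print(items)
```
[5, 2, 4, 13]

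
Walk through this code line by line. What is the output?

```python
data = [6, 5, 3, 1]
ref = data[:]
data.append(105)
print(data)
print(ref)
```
[6, 5, 3, 1, 105]
[6, 5, 3, 1]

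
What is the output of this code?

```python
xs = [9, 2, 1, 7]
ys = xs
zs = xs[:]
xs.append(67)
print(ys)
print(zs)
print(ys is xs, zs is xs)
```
[9, 2, 1, 7, 67]
[9, 2, 1, 7]
True False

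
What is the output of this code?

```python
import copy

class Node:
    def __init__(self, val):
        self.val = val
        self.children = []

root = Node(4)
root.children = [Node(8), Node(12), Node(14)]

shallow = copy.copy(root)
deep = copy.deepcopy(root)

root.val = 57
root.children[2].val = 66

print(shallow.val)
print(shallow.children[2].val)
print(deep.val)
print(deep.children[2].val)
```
4
66
4
14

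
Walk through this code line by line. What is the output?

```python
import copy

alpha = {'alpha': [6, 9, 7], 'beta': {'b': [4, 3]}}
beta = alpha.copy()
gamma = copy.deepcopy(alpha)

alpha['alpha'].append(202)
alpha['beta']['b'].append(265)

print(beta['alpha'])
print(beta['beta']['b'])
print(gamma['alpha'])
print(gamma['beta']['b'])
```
[6, 9, 7, 202]
[4, 3, 265]
[6, 9, 7]
[4, 3]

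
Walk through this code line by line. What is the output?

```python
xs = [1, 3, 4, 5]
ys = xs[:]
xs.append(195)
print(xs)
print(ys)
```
[1, 3, 4, 5, 195]
[1, 3, 4, 5]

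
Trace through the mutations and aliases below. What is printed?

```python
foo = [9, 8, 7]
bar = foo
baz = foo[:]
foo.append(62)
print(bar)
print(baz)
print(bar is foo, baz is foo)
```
[9, 8, 7, 62]
[9, 8, 7]
True False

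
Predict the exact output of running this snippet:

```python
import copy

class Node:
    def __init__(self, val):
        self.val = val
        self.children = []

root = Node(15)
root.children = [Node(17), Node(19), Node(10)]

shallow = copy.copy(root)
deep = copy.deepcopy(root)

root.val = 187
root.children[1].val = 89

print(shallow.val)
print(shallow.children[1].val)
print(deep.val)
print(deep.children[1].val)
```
15
89
15
19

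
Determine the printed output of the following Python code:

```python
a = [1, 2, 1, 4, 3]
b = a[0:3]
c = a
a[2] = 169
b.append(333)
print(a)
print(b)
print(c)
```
[1, 2, 169, 4, 3]
[1, 2, 1, 333]
[1, 2, 169, 4, 3]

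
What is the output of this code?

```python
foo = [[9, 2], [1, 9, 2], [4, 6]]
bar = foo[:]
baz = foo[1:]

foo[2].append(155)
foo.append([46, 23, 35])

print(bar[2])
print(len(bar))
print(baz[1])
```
[4, 6, 155]
3
[4, 6, 155]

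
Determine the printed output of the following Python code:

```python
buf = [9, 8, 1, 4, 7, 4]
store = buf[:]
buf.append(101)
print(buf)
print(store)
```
[9, 8, 1, 4, 7, 4, 101]
[9, 8, 1, 4, 7, 4]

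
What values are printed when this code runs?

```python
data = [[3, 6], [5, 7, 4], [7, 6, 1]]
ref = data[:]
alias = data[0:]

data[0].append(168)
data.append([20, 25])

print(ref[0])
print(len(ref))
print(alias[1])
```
[3, 6, 168]
3
[5, 7, 4]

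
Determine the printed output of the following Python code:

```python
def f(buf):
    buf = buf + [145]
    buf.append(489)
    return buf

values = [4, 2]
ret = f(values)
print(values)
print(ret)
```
[4, 2]
[4, 2, 145, 489]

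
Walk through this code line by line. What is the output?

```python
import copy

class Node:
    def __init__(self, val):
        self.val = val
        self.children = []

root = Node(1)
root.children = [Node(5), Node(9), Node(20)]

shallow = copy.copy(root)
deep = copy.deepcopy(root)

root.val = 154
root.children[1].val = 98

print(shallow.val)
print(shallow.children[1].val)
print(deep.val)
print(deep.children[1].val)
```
1
98
1
9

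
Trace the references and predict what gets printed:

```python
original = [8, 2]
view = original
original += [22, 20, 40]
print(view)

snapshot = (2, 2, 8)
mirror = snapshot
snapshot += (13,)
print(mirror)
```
[8, 2, 22, 20, 40]
(2, 2, 8)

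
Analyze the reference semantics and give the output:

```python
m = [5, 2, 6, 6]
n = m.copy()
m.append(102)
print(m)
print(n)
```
[5, 2, 6, 6, 102]
[5, 2, 6, 6]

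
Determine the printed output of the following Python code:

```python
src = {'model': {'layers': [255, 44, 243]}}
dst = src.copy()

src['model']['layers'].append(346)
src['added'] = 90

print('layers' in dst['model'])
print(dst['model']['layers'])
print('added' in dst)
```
True
[255, 44, 243, 346]
False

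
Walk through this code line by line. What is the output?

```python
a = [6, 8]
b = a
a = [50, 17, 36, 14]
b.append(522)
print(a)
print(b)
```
[50, 17, 36, 14]
[6, 8, 522]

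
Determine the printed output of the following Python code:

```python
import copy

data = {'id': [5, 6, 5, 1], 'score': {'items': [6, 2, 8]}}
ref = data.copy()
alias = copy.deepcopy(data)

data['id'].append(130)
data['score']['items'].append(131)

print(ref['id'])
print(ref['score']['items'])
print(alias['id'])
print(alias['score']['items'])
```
[5, 6, 5, 1, 130]
[6, 2, 8, 131]
[5, 6, 5, 1]
[6, 2, 8]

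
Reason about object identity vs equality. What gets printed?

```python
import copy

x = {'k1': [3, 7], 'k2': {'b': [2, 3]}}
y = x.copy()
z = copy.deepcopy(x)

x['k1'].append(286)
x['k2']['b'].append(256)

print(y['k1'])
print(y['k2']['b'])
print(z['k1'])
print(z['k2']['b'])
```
[3, 7, 286]
[2, 3, 256]
[3, 7]
[2, 3]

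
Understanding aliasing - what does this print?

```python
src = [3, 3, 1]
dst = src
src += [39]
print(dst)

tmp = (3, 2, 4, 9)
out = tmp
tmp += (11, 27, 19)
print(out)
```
[3, 3, 1, 39]
(3, 2, 4, 9)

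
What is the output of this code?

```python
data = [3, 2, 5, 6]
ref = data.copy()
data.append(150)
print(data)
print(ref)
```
[3, 2, 5, 6, 150]
[3, 2, 5, 6]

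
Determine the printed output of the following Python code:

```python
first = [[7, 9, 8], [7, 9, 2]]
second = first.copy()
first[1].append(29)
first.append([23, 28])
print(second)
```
[[7, 9, 8], [7, 9, 2, 29]]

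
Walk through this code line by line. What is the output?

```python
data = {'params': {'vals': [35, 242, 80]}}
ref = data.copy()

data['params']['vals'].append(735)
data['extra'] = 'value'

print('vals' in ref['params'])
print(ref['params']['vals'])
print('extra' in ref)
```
True
[35, 242, 80, 735]
False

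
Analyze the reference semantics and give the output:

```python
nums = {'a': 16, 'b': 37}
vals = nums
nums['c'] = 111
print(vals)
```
{'a': 16, 'b': 37, 'c': 111}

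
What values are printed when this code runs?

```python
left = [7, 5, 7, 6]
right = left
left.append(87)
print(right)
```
[7, 5, 7, 6, 87]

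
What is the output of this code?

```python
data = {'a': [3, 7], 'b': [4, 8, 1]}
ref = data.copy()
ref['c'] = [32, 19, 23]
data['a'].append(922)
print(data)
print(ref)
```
{'a': [3, 7, 922], 'b': [4, 8, 1]}
{'a': [3, 7, 922], 'b': [4, 8, 1], 'c': [32, 19, 23]}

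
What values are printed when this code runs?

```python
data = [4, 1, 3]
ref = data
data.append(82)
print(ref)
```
[4, 1, 3, 82]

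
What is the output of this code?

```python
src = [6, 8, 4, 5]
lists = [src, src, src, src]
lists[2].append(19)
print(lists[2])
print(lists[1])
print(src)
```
[6, 8, 4, 5, 19]
[6, 8, 4, 5, 19]
[6, 8, 4, 5, 19]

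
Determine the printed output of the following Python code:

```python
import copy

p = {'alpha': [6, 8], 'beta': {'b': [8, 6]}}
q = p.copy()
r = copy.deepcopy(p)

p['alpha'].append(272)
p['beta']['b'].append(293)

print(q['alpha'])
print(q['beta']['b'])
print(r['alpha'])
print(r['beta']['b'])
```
[6, 8, 272]
[8, 6, 293]
[6, 8]
[8, 6]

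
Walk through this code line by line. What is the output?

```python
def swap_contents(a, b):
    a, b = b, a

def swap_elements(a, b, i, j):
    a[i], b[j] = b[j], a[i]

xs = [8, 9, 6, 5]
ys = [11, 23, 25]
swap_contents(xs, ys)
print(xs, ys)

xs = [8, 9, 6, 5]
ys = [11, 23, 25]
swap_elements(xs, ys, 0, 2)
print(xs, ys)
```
[8, 9, 6, 5] [11, 23, 25]
[25, 9, 6, 5] [11, 23, 8]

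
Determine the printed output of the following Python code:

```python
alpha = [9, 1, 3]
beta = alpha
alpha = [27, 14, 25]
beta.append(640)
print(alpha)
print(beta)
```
[27, 14, 25]
[9, 1, 3, 640]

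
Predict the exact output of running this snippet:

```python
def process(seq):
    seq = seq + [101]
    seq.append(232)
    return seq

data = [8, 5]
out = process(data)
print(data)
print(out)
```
[8, 5]
[8, 5, 101, 232]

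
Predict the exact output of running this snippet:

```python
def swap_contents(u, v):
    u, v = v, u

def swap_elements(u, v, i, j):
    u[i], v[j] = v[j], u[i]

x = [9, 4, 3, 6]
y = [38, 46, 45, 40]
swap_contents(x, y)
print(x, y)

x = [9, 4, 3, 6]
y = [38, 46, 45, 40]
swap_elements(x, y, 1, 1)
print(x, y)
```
[9, 4, 3, 6] [38, 46, 45, 40]
[9, 46, 3, 6] [38, 4, 45, 40]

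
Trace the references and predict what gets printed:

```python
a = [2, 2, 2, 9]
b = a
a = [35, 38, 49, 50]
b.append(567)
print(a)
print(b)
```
[35, 38, 49, 50]
[2, 2, 2, 9, 567]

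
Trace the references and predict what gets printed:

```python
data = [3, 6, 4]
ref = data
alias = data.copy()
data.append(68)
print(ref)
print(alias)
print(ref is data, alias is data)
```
[3, 6, 4, 68]
[3, 6, 4]
True False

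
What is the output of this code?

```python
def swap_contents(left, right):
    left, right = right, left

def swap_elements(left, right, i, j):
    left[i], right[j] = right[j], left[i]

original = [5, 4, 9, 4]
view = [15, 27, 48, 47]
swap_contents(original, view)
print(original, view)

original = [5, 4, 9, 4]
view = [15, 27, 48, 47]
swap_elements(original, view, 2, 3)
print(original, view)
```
[5, 4, 9, 4] [15, 27, 48, 47]
[5, 4, 47, 4] [15, 27, 48, 9]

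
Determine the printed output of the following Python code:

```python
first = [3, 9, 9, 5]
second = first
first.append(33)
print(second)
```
[3, 9, 9, 5, 33]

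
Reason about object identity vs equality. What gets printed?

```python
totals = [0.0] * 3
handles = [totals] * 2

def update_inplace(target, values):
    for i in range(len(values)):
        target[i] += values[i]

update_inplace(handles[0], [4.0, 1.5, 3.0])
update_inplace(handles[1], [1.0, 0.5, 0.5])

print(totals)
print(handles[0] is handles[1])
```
[5.0, 2.0, 3.5]
True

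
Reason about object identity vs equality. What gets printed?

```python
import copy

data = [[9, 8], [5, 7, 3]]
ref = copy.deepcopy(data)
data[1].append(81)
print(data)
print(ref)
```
[[9, 8], [5, 7, 3, 81]]
[[9, 8], [5, 7, 3]]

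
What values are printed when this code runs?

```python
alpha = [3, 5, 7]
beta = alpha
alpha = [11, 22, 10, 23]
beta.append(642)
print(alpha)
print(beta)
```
[11, 22, 10, 23]
[3, 5, 7, 642]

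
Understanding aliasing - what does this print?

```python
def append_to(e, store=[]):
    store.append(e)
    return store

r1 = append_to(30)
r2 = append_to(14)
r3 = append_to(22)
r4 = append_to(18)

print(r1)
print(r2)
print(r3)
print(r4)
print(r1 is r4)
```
[30, 14, 22, 18]
[30, 14, 22, 18]
[30, 14, 22, 18]
[30, 14, 22, 18]
True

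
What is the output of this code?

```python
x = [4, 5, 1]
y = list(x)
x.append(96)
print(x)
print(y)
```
[4, 5, 1, 96]
[4, 5, 1]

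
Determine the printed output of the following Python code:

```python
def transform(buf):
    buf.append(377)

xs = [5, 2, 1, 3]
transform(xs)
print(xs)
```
[5, 2, 1, 3, 377]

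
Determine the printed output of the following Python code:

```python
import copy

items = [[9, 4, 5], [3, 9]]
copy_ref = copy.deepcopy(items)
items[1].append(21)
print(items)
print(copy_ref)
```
[[9, 4, 5], [3, 9, 21]]
[[9, 4, 5], [3, 9]]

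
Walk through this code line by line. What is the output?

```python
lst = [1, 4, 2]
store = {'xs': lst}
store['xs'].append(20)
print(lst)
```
[1, 4, 2, 20]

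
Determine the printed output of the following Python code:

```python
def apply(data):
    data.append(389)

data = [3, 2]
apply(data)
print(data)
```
[3, 2, 389]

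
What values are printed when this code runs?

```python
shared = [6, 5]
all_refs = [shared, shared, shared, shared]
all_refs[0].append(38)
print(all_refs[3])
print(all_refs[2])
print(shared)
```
[6, 5, 38]
[6, 5, 38]
[6, 5, 38]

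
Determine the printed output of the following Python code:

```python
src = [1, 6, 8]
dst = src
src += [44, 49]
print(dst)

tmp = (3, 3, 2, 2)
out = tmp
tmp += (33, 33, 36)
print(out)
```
[1, 6, 8, 44, 49]
(3, 3, 2, 2)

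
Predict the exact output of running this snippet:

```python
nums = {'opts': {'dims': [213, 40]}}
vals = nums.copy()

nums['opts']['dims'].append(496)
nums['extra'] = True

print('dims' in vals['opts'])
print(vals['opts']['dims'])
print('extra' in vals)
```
True
[213, 40, 496]
False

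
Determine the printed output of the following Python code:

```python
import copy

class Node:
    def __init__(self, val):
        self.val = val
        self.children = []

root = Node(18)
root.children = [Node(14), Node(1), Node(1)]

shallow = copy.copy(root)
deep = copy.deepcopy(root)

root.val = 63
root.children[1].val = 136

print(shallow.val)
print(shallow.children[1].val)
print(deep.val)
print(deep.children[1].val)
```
18
136
18
1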